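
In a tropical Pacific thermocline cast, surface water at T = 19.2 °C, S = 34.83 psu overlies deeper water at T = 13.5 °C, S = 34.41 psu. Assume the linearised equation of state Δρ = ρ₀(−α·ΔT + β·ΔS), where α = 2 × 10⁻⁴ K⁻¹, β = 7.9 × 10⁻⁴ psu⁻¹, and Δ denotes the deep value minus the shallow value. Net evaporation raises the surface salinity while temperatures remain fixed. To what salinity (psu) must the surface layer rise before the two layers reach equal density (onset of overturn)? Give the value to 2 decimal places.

Neutral buoyancy requires −α(T_deep − T_surf) + β(S_deep − S_surf′) = 0.
S_surf′ = S_deep − (α/β)·ΔT = 34.41 − (2 × 10⁻⁴/7.9 × 10⁻⁴)·(-5.7) = 35.8530 psu.
Increase required: 35.8530 − 34.83 = 1.0230 psu.

35.85 psu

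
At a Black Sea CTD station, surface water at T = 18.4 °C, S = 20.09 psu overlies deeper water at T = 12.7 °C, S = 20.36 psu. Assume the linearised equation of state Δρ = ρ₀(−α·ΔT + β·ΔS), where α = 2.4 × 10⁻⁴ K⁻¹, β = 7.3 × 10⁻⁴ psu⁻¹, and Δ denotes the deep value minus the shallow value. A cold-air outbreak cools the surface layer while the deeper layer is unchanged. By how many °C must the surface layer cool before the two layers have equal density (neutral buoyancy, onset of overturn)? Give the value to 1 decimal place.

6.5 °C

Neutral buoyancy requires Δρ = 0, i.e. −α(T_deep − T_surf′) + β(S_deep − S_surf) = 0.
T_surf′ = T_deep − (β/α)·ΔS = 12.7 − (7.3 × 10⁻⁴/2.4 × 10⁻⁴)·(+0.27) = 11.879 °C.
Cooling required: 18.4 − (11.879) = 6.521 °C.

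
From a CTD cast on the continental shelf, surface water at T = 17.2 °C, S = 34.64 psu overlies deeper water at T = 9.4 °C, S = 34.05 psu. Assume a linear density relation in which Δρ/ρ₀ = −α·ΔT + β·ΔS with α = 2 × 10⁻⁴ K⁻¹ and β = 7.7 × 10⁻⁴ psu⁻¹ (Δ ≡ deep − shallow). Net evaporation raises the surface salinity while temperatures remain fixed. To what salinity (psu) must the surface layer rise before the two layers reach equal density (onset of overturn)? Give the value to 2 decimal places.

Neutral buoyancy requires −α(T_deep − T_surf) + β(S_deep − S_surf′) = 0.
S_surf′ = S_deep − (α/β)·ΔT = 34.05 − (2 × 10⁻⁴/7.7 × 10⁻⁴)·(-7.8) = 36.0760 psu.
Increase required: 36.0760 − 34.64 = 1.4360 psu.

36.08 psu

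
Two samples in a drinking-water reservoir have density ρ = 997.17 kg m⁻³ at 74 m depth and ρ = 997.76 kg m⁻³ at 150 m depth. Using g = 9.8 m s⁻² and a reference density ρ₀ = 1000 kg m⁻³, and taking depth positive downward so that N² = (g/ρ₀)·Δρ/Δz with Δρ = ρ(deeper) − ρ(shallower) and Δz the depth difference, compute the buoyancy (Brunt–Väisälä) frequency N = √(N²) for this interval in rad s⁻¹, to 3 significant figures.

8.72 × 10⁻³ rad s⁻¹

Δρ = 997.76 − 997.17 = 0.59 kg m⁻³ over Δz = 150 − 74 = 76 m.
N² = (9.8/1000) × (0.59/76) = 7.6079 × 10⁻⁵ s⁻².
N = √(7.6079 × 10⁻⁵) = 8.7223 × 10⁻³ rad s⁻¹ ≈ 8.72 × 10⁻³ rad s⁻¹.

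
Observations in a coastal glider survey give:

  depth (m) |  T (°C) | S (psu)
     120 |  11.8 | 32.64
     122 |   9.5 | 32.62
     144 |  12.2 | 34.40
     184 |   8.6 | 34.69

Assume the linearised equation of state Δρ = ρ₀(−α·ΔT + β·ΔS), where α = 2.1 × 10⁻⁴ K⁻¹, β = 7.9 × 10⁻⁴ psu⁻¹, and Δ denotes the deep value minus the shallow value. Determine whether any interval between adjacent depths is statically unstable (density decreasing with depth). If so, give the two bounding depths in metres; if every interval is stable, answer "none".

Evaluate Δρ/ρ₀ = −αΔT + βΔS across each adjacent pair:
  120–122 m: −αΔT+βΔS = −(2.1 × 10⁻⁴)(-2.3)+(7.9 × 10⁻⁴)(-0.02) = 4.7 × 10⁻⁴ → stable
  122–144 m: −αΔT+βΔS = −(2.1 × 10⁻⁴)(+2.7)+(7.9 × 10⁻⁴)(+1.78) = 8.4 × 10⁻⁴ → stable
  144–184 m: −αΔT+βΔS = −(2.1 × 10⁻⁴)(-3.6)+(7.9 × 10⁻⁴)(+0.29) = 9.9 × 10⁻⁴ → stable
Every interval has Δρ > 0: the column is stably stratified throughout.

none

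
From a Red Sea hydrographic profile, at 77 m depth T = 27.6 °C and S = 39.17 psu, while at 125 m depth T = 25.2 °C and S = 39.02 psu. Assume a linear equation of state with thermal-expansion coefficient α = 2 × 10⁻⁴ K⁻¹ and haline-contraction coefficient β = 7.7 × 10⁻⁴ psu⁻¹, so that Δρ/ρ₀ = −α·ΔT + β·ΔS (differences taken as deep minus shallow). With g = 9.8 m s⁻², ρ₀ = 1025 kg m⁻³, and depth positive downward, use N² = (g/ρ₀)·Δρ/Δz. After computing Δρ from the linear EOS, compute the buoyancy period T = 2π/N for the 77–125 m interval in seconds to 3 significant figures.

ΔT = -2.4 K, ΔS = -0.15 psu (deep − shallow).
Δρ/ρ₀ = −αΔT + βΔS = 4.80 × 10⁻⁴ − 1.155 × 10⁻⁴ = 3.645 × 10⁻⁴, so Δρ ≈ 0.3736 kg m⁻³.
N² = (g/ρ₀)·Δρ/Δz = g·(Δρ/ρ₀)/Δz = 9.8 × 3.645 × 10⁻⁴ / 48 = 7.4419 × 10⁻⁵ s⁻².
N = √(7.4419 × 10⁻⁵) = 8.6266 × 10⁻³ rad s⁻¹ → T = 2π/N = 728.35 s ≈ 728 s.

728 s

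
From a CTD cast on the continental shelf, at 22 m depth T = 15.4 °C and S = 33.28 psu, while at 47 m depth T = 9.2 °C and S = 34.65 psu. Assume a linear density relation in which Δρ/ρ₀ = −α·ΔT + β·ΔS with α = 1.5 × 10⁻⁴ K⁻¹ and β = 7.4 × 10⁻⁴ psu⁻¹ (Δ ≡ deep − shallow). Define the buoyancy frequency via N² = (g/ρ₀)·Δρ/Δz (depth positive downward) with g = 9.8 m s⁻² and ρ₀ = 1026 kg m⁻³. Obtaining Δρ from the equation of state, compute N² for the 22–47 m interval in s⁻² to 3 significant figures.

ΔT = -6.2 K, ΔS = +1.37 psu (deep − shallow).
Δρ/ρ₀ = −αΔT + βΔS = 9.30 × 10⁻⁴ + 1.0138 × 10⁻³ = 1.9438 × 10⁻³, so Δρ ≈ 1.994 kg m⁻³.
N² = (g/ρ₀)·Δρ/Δz = g·(Δρ/ρ₀)/Δz = 9.8 × 1.9438 × 10⁻³ / 25 = 7.6197 × 10⁻⁴ s⁻² ≈ 7.62 × 10⁻⁴ s⁻².

7.62 × 10⁻⁴ s⁻²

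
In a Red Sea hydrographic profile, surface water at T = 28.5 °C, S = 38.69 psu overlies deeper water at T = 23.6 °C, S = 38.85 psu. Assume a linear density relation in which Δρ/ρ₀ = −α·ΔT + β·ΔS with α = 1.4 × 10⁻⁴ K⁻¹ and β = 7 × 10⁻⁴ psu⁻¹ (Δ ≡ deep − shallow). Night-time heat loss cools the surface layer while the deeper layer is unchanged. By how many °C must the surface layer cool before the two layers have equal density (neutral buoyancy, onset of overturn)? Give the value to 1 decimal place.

Neutral buoyancy requires Δρ = 0, i.e. −α(T_deep − T_surf′) + β(S_deep − S_surf) = 0.
T_surf′ = T_deep − (β/α)·ΔS = 23.6 − (7 × 10⁻⁴/1.4 × 10⁻⁴)·(+0.16) = 22.800 °C.
Cooling required: 28.5 − (22.800) = 5.700 °C.

5.7 °C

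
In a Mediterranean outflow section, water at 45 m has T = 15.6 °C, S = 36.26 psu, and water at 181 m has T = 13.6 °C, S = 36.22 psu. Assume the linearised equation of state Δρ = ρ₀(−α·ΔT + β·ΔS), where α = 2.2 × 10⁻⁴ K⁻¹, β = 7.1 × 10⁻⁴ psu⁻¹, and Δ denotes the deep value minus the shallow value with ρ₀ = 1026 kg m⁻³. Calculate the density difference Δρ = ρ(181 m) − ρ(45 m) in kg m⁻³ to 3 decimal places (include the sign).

+0.422 kg m⁻³

ΔT = -2.0 K, ΔS = -0.04 psu (deep − shallow).
Δρ/ρ₀ = −(2.2 × 10⁻⁴)(-2.0) + (7.1 × 10⁻⁴)(-0.04) = 4.116 × 10⁻⁴.
Δρ = 1026 × (4.116 × 10⁻⁴) = +0.422 kg m⁻³.
Positive Δρ: denser below, stable.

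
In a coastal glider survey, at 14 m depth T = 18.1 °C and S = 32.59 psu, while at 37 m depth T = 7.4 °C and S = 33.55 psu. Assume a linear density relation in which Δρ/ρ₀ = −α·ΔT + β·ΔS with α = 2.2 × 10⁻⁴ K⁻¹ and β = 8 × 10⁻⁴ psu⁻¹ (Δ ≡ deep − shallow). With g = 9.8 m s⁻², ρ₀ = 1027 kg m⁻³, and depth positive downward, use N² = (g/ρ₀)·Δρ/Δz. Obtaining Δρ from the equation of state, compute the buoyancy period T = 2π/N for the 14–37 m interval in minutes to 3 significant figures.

ΔT = -10.7 K, ΔS = +0.96 psu (deep − shallow).
Δρ/ρ₀ = −αΔT + βΔS = 2.354 × 10⁻³ + 7.68 × 10⁻⁴ = 3.122 × 10⁻³, so Δρ ≈ 3.206 kg m⁻³.
N² = (g/ρ₀)·Δρ/Δz = g·(Δρ/ρ₀)/Δz = 9.8 × 3.122 × 10⁻³ / 23 = 1.3302 × 10⁻³ s⁻².
N = √(1.3302 × 10⁻³) = 0.036472 rad s⁻¹ → T = 2π/N = 172.27 s = 2.8712 min ≈ 2.87 min.

2.87 min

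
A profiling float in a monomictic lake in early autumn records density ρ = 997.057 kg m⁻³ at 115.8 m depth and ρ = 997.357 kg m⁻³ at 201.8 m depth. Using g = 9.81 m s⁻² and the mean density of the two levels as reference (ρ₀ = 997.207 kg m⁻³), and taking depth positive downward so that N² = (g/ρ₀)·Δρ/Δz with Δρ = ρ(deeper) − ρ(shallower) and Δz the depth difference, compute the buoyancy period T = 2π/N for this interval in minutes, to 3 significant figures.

17.9 min

Δρ = 997.357 − 997.057 = 0.300 kg m⁻³ over Δz = 201.8 − 115.8 = 86 m.
N² = (9.81/997.207) × (0.300/86) = 3.4317 × 10⁻⁵ s⁻².
N = √(3.4317 × 10⁻⁵) = 5.8581 × 10⁻³ rad s⁻¹, so T = 2π/N = 1.0726 × 10³ s = 17.877 min ≈ 17.9 min.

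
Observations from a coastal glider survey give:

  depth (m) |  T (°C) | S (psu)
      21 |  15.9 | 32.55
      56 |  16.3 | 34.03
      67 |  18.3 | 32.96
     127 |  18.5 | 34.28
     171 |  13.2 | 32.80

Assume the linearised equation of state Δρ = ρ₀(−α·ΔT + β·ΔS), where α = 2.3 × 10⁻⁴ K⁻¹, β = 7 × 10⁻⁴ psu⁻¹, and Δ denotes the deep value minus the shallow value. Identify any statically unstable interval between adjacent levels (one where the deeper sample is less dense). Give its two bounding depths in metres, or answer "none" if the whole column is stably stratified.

56–67 m

Evaluate Δρ/ρ₀ = −αΔT + βΔS across each adjacent pair:
  21–56 m: −αΔT+βΔS = −(2.3 × 10⁻⁴)(+0.4)+(7 × 10⁻⁴)(+1.48) = 9.4 × 10⁻⁴ → stable
  56–67 m: −αΔT+βΔS = −(2.3 × 10⁻⁴)(+2.0)+(7 × 10⁻⁴)(-1.07) = -1.2 × 10⁻³ → UNSTABLE
  67–127 m: −αΔT+βΔS = −(2.3 × 10⁻⁴)(+0.2)+(7 × 10⁻⁴)(+1.32) = 8.8 × 10⁻⁴ → stable
  127–171 m: −αΔT+βΔS = −(2.3 × 10⁻⁴)(-5.3)+(7 × 10⁻⁴)(-1.48) = 1.8 × 10⁻⁴ → stable
The 56–67 m interval has Δρ < 0: lighter water underlies denser water.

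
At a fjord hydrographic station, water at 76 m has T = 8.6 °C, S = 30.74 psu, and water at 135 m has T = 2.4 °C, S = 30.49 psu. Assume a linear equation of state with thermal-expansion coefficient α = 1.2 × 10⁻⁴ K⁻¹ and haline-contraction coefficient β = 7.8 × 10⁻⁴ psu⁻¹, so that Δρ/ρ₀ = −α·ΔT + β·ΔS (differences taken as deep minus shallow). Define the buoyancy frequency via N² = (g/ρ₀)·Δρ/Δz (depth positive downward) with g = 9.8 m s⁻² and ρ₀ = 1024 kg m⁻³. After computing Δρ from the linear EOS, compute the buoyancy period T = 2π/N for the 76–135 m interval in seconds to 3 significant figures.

658 s

ΔT = -6.2 K, ΔS = -0.25 psu (deep − shallow).
Δρ/ρ₀ = −αΔT + βΔS = 7.44 × 10⁻⁴ − 1.95 × 10⁻⁴ = 5.49 × 10⁻⁴, so Δρ ≈ 0.5622 kg m⁻³.
N² = (g/ρ₀)·Δρ/Δz = g·(Δρ/ρ₀)/Δz = 9.8 × 5.49 × 10⁻⁴ / 59 = 9.1190 × 10⁻⁵ s⁻².
N = √(9.1190 × 10⁻⁵) = 9.5493 × 10⁻³ rad s⁻¹ → T = 2π/N = 657.97 s ≈ 658 s.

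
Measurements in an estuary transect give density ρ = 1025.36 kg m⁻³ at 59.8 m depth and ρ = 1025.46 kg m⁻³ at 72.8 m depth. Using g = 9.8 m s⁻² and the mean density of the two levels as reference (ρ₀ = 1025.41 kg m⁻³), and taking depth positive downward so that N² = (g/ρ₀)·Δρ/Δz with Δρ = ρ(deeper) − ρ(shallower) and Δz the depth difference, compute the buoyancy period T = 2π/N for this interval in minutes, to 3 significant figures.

12.2 min

Δρ = 1025.46 − 1025.36 = 0.10 kg m⁻³ over Δz = 72.8 − 59.8 = 13 m.
N² = (9.8/1025.41) × (0.10/13) = 7.3517 × 10⁻⁵ s⁻².
N = √(7.3517 × 10⁻⁵) = 8.5742 × 10⁻³ rad s⁻¹, so T = 2π/N = 732.80 s = 12.213 min ≈ 12.2 min.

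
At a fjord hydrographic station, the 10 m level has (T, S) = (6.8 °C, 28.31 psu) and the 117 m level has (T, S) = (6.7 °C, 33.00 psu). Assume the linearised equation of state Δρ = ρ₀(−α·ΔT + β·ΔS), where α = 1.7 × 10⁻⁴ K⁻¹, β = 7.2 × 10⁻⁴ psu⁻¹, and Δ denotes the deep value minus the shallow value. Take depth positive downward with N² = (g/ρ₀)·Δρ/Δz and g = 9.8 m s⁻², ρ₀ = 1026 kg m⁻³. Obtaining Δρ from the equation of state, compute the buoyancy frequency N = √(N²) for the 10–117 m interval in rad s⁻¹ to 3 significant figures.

ΔT = -0.1 K, ΔS = +4.69 psu (deep − shallow).
Δρ/ρ₀ = −αΔT + βΔS = 1.70 × 10⁻⁵ + 3.3768 × 10⁻³ = 3.3938 × 10⁻³, so Δρ ≈ 3.482 kg m⁻³.
N² = (g/ρ₀)·Δρ/Δz = g·(Δρ/ρ₀)/Δz = 9.8 × 3.3938 × 10⁻³ / 107 = 3.1083 × 10⁻⁴ s⁻².
N = √(3.1083 × 10⁻⁴) = 0.017630 rad s⁻¹ ≈ 0.0176 rad s⁻¹.

0.0176 rad s⁻¹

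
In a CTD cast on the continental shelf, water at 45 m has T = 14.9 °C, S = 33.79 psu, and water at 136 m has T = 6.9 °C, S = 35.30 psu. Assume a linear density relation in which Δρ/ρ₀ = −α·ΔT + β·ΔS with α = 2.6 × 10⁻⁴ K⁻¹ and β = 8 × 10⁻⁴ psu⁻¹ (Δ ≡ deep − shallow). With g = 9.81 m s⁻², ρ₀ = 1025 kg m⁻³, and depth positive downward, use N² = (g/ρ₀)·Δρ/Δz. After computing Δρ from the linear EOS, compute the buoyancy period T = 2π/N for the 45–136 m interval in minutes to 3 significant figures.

5.56 min

ΔT = -8.0 K, ΔS = +1.51 psu (deep − shallow).
Δρ/ρ₀ = −αΔT + βΔS = 2.08 × 10⁻³ + 1.208 × 10⁻³ = 3.288 × 10⁻³, so Δρ ≈ 3.370 kg m⁻³.
N² = (g/ρ₀)·Δρ/Δz = g·(Δρ/ρ₀)/Δz = 9.81 × 3.288 × 10⁻³ / 91 = 3.5445 × 10⁻⁴ s⁻².
N = √(3.5445 × 10⁻⁴) = 0.018827 rad s⁻¹ → T = 2π/N = 333.73 s = 5.5622 min ≈ 5.56 min.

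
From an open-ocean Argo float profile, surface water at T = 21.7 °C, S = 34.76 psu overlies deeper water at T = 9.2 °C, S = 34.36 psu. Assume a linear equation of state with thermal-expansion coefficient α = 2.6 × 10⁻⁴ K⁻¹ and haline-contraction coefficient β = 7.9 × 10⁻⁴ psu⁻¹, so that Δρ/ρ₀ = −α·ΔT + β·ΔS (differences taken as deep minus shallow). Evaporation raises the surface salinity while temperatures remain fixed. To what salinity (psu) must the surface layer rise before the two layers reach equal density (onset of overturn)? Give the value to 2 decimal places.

Neutral buoyancy requires −α(T_deep − T_surf) + β(S_deep − S_surf′) = 0.
S_surf′ = S_deep − (α/β)·ΔT = 34.36 − (2.6 × 10⁻⁴/7.9 × 10⁻⁴)·(-12.5) = 38.4739 psu.
Increase required: 38.4739 − 34.76 = 3.7139 psu.

38.47 psu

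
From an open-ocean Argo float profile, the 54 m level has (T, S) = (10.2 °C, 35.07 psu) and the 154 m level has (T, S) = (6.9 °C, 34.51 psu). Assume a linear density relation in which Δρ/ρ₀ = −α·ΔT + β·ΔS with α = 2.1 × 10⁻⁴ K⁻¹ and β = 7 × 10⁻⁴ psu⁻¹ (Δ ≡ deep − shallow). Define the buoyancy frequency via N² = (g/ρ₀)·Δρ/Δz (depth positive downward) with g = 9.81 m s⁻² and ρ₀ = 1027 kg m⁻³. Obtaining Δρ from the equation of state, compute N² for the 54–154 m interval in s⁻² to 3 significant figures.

ΔT = -3.3 K, ΔS = -0.56 psu (deep − shallow).
Δρ/ρ₀ = −αΔT + βΔS = 6.93 × 10⁻⁴ − 3.92 × 10⁻⁴ = 3.01 × 10⁻⁴, so Δρ ≈ 0.3091 kg m⁻³.
N² = (g/ρ₀)·Δρ/Δz = g·(Δρ/ρ₀)/Δz = 9.81 × 3.01 × 10⁻⁴ / 100 = 2.9528 × 10⁻⁵ s⁻² ≈ 2.95 × 10⁻⁵ s⁻².

2.95 × 10⁻⁵ s⁻²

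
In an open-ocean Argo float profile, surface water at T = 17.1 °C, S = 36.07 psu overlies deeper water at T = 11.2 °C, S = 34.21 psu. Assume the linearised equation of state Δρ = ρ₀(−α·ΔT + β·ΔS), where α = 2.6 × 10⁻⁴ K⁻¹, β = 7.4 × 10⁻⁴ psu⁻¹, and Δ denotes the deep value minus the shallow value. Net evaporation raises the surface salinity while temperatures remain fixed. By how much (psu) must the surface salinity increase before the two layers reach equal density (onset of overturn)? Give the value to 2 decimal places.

0.21 psu

Neutral buoyancy requires −α(T_deep − T_surf) + β(S_deep − S_surf′) = 0.
S_surf′ = S_deep − (α/β)·ΔT = 34.21 − (2.6 × 10⁻⁴/7.4 × 10⁻⁴)·(-5.9) = 36.2830 psu.
Increase required: 36.2830 − 36.07 = 0.2130 psu.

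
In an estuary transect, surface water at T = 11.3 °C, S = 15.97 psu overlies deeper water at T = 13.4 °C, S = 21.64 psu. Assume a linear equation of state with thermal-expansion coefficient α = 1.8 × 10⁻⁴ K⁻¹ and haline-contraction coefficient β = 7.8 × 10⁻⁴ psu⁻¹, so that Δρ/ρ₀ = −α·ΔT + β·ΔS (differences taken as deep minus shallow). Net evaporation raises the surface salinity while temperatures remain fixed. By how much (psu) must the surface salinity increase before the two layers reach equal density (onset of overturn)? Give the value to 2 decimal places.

5.19 psu

Neutral buoyancy requires −α(T_deep − T_surf) + β(S_deep − S_surf′) = 0.
S_surf′ = S_deep − (α/β)·ΔT = 21.64 − (1.8 × 10⁻⁴/7.8 × 10⁻⁴)·(+2.1) = 21.1554 psu.
Increase required: 21.1554 − 15.97 = 5.1854 psu.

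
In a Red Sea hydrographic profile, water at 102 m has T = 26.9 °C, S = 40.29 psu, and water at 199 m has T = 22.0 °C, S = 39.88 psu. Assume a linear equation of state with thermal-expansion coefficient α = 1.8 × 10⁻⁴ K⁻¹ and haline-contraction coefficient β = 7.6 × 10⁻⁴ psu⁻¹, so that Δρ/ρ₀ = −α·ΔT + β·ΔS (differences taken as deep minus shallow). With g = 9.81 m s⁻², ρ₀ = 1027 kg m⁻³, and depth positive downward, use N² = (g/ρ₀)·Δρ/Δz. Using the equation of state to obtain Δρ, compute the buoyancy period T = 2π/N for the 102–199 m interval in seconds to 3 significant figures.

ΔT = -4.9 K, ΔS = -0.41 psu (deep − shallow).
Δρ/ρ₀ = −αΔT + βΔS = 8.82 × 10⁻⁴ − 3.116 × 10⁻⁴ = 5.704 × 10⁻⁴, so Δρ ≈ 0.5858 kg m⁻³.
N² = (g/ρ₀)·Δρ/Δz = g·(Δρ/ρ₀)/Δz = 9.81 × 5.704 × 10⁻⁴ / 97 = 5.7687 × 10⁻⁵ s⁻².
N = √(5.7687 × 10⁻⁵) = 7.5952 × 10⁻³ rad s⁻¹ → T = 2π/N = 827.26 s ≈ 827 s.

827 s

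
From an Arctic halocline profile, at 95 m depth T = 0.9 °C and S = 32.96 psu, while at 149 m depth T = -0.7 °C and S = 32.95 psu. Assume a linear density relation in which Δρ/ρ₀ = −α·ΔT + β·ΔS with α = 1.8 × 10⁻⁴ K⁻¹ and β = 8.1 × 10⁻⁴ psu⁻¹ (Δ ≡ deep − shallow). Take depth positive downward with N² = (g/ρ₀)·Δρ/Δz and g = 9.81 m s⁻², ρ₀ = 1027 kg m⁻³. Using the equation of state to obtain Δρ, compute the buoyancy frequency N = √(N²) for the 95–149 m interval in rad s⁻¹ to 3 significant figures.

7.13 × 10⁻³ rad s⁻¹

ΔT = -1.6 K, ΔS = -0.01 psu (deep − shallow).
Δρ/ρ₀ = −αΔT + βΔS = 2.88 × 10⁻⁴ − 8.10 × 10⁻⁶ = 2.799 × 10⁻⁴, so Δρ ≈ 0.2875 kg m⁻³.
N² = (g/ρ₀)·Δρ/Δz = g·(Δρ/ρ₀)/Δz = 9.81 × 2.799 × 10⁻⁴ / 54 = 5.0849 × 10⁻⁵ s⁻².
N = √(5.0849 × 10⁻⁵) = 7.1308 × 10⁻³ rad s⁻¹ ≈ 7.13 × 10⁻³ rad s⁻¹.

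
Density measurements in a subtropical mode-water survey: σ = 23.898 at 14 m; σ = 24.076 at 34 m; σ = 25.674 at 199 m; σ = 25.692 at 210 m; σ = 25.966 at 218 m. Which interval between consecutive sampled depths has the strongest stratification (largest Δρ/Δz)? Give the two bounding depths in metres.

Compute the density gradient over each adjacent pair:
  14–34 m: Δρ/Δz = 0.178/20 = 8.9 × 10⁻³ kg m⁻⁴
  34–199 m: Δρ/Δz = 1.598/165 = 9.7 × 10⁻³ kg m⁻⁴
  199–210 m: Δρ/Δz = 0.018/11 = 1.6 × 10⁻³ kg m⁻⁴
  210–218 m: Δρ/Δz = 0.274/8 = 0.034 kg m⁻⁴
The largest gradient is in the 210–218 m interval — the pycnocline.

210–218 m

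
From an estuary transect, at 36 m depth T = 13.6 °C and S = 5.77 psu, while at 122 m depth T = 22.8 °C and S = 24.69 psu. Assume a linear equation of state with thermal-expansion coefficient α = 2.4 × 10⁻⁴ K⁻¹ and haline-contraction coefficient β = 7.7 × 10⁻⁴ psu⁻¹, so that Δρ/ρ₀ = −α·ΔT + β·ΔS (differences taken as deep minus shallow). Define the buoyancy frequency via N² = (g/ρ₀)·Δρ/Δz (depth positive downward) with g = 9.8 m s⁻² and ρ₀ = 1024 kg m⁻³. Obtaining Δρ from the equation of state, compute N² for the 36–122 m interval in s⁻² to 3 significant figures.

ΔT = +9.2 K, ΔS = +18.92 psu (deep − shallow).
Δρ/ρ₀ = −αΔT + βΔS = -2.208 × 10⁻³ + 0.0145684 = 0.0123604, so Δρ ≈ 12.66 kg m⁻³.
N² = (g/ρ₀)·Δρ/Δz = g·(Δρ/ρ₀)/Δz = 9.8 × 0.0123604 / 86 = 1.4085 × 10⁻³ s⁻² ≈ 1.41 × 10⁻³ s⁻².

1.41 × 10⁻³ s⁻²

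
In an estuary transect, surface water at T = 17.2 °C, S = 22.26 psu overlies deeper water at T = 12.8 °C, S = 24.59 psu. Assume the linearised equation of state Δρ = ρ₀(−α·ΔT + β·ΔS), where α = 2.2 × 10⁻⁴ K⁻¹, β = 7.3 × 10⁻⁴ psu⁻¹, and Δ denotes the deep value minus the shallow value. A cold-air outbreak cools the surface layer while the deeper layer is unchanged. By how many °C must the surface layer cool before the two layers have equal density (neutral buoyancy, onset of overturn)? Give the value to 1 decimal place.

Neutral buoyancy requires Δρ = 0, i.e. −α(T_deep − T_surf′) + β(S_deep − S_surf) = 0.
T_surf′ = T_deep − (β/α)·ΔS = 12.8 − (7.3 × 10⁻⁴/2.2 × 10⁻⁴)·(+2.33) = 5.069 °C.
Cooling required: 17.2 − (5.069) = 12.131 °C.

12.1 °C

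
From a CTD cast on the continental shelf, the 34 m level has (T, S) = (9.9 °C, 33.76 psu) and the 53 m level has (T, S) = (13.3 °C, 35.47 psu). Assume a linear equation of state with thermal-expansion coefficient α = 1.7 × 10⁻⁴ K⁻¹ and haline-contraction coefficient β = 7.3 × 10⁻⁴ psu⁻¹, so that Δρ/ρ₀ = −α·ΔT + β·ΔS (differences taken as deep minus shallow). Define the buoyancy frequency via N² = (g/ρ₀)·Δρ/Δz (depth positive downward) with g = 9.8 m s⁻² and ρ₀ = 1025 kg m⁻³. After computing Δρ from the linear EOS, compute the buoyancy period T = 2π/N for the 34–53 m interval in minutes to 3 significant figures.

5.63 min

ΔT = +3.4 K, ΔS = +1.71 psu (deep − shallow).
Δρ/ρ₀ = −αΔT + βΔS = -5.78 × 10⁻⁴ + 1.2483 × 10⁻³ = 6.703 × 10⁻⁴, so Δρ ≈ 0.6871 kg m⁻³.
N² = (g/ρ₀)·Δρ/Δz = g·(Δρ/ρ₀)/Δz = 9.8 × 6.703 × 10⁻⁴ / 19 = 3.4573 × 10⁻⁴ s⁻².
N = √(3.4573 × 10⁻⁴) = 0.018594 rad s⁻¹ → T = 2π/N = 337.91 s = 5.6318 min ≈ 5.63 min.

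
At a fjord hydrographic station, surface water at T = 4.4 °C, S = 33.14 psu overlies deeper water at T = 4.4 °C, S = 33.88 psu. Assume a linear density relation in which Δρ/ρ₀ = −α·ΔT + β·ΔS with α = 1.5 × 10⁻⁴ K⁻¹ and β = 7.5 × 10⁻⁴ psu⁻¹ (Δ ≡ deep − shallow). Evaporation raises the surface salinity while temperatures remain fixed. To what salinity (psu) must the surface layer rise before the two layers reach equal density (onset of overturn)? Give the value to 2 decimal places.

Neutral buoyancy requires −α(T_deep − T_surf) + β(S_deep − S_surf′) = 0.
S_surf′ = S_deep − (α/β)·ΔT = 33.88 − (1.5 × 10⁻⁴/7.5 × 10⁻⁴)·(+0.0) = 33.8800 psu.
Increase required: 33.8800 − 33.14 = 0.7400 psu.

33.88 psu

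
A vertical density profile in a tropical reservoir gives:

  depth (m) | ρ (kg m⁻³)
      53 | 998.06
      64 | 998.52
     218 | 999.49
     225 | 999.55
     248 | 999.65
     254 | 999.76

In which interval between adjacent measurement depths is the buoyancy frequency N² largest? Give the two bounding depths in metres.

53–64 m

Compute the density gradient over each adjacent pair:
  53–64 m: Δρ/Δz = 0.46/11 = 0.042 kg m⁻⁴
  64–218 m: Δρ/Δz = 0.97/154 = 6.3 × 10⁻³ kg m⁻⁴
  218–225 m: Δρ/Δz = 0.06/7 = 8.6 × 10⁻³ kg m⁻⁴
  225–248 m: Δρ/Δz = 0.10/23 = 4.3 × 10⁻³ kg m⁻⁴
  248–254 m: Δρ/Δz = 0.11/6 = 0.018 kg m⁻⁴
The largest gradient is in the 53–64 m interval — the pycnocline.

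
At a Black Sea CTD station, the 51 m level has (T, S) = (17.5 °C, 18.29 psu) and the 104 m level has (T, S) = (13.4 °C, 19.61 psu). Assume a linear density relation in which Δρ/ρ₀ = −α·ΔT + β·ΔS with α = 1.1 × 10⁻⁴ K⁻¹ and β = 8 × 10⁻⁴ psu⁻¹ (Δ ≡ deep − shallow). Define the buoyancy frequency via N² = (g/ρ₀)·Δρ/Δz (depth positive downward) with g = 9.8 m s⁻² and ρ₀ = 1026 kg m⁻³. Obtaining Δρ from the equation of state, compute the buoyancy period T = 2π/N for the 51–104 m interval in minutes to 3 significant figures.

ΔT = -4.1 K, ΔS = +1.32 psu (deep − shallow).
Δρ/ρ₀ = −αΔT + βΔS = 4.51 × 10⁻⁴ + 1.056 × 10⁻³ = 1.507 × 10⁻³, so Δρ ≈ 1.546 kg m⁻³.
N² = (g/ρ₀)·Δρ/Δz = g·(Δρ/ρ₀)/Δz = 9.8 × 1.507 × 10⁻³ / 53 = 2.7865 × 10⁻⁴ s⁻².
N = √(2.7865 × 10⁻⁴) = 0.016693 rad s⁻¹ → T = 2π/N = 376.40 s = 6.2733 min ≈ 6.27 min.

6.27 min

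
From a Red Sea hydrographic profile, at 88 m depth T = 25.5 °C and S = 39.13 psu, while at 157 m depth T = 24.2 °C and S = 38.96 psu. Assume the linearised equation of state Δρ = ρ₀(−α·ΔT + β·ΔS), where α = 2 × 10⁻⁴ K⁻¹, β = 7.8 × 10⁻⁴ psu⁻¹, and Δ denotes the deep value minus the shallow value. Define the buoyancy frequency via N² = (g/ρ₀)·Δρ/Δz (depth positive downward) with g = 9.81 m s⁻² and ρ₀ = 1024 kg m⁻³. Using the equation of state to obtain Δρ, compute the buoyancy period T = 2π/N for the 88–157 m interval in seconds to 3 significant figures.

1.48 × 10³ s

ΔT = -1.3 K, ΔS = -0.17 psu (deep − shallow).
Δρ/ρ₀ = −αΔT + βΔS = 2.60 × 10⁻⁴ − 1.326 × 10⁻⁴ = 1.274 × 10⁻⁴, so Δρ ≈ 0.1305 kg m⁻³.
N² = (g/ρ₀)·Δρ/Δz = g·(Δρ/ρ₀)/Δz = 9.81 × 1.274 × 10⁻⁴ / 69 = 1.8113 × 10⁻⁵ s⁻².
N = √(1.8113 × 10⁻⁵) = 4.2559 × 10⁻³ rad s⁻¹ → T = 2π/N = 1.4763 × 10³ s ≈ 1.48 × 10³ s.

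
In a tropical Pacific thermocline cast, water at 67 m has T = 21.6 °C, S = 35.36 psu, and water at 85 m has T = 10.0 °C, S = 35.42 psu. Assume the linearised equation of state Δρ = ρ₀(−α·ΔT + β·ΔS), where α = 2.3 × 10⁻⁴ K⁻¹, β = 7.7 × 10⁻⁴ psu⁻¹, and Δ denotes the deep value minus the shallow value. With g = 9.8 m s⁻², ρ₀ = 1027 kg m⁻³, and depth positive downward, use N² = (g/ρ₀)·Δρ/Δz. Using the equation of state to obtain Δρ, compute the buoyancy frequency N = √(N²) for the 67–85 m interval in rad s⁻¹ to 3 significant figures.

ΔT = -11.6 K, ΔS = +0.06 psu (deep − shallow).
Δρ/ρ₀ = −αΔT + βΔS = 2.668 × 10⁻³ + 4.62 × 10⁻⁵ = 2.7142 × 10⁻³, so Δρ ≈ 2.787 kg m⁻³.
N² = (g/ρ₀)·Δρ/Δz = g·(Δρ/ρ₀)/Δz = 9.8 × 2.7142 × 10⁻³ / 18 = 1.4777 × 10⁻³ s⁻².
N = √(1.4777 × 10⁻³) = 0.038441 rad s⁻¹ ≈ 0.0384 rad s⁻¹.

0.0384 rad s⁻¹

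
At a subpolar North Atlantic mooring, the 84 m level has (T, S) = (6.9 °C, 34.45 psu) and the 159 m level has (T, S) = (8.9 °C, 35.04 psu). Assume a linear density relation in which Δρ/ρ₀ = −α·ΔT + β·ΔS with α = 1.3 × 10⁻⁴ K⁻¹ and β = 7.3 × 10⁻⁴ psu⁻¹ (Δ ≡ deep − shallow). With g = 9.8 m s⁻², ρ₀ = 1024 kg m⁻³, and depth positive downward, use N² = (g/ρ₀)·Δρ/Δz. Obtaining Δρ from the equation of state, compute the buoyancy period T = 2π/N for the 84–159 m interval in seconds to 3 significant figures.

1.33 × 10³ s

ΔT = +2.0 K, ΔS = +0.59 psu (deep − shallow).
Δρ/ρ₀ = −αΔT + βΔS = -2.60 × 10⁻⁴ + 4.307 × 10⁻⁴ = 1.707 × 10⁻⁴, so Δρ ≈ 0.1748 kg m⁻³.
N² = (g/ρ₀)·Δρ/Δz = g·(Δρ/ρ₀)/Δz = 9.8 × 1.707 × 10⁻⁴ / 75 = 2.2305 × 10⁻⁵ s⁻².
N = √(2.2305 × 10⁻⁵) = 4.7228 × 10⁻³ rad s⁻¹ → T = 2π/N = 1.3304 × 10³ s ≈ 1.33 × 10³ s.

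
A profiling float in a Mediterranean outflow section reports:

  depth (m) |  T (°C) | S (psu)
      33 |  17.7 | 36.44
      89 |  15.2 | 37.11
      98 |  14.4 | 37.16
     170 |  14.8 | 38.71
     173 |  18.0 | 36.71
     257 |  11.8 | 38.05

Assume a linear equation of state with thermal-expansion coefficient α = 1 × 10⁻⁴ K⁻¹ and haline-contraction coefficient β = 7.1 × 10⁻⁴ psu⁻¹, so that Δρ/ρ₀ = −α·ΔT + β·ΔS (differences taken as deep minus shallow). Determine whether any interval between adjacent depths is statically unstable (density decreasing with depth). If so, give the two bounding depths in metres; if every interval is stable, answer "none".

170–173 m

Evaluate Δρ/ρ₀ = −αΔT + βΔS across each adjacent pair:
  33–89 m: −αΔT+βΔS = −(1 × 10⁻⁴)(-2.5)+(7.1 × 10⁻⁴)(+0.67) = 7.3 × 10⁻⁴ → stable
  89–98 m: −αΔT+βΔS = −(1 × 10⁻⁴)(-0.8)+(7.1 × 10⁻⁴)(+0.05) = 1.2 × 10⁻⁴ → stable
  98–170 m: −αΔT+βΔS = −(1 × 10⁻⁴)(+0.4)+(7.1 × 10⁻⁴)(+1.55) = 1.1 × 10⁻³ → stable
  170–173 m: −αΔT+βΔS = −(1 × 10⁻⁴)(+3.2)+(7.1 × 10⁻⁴)(-2.00) = -1.7 × 10⁻³ → UNSTABLE
  173–257 m: −αΔT+βΔS = −(1 × 10⁻⁴)(-6.2)+(7.1 × 10⁻⁴)(+1.34) = 1.6 × 10⁻³ → stable
The 170–173 m interval has Δρ < 0: lighter water underlies denser water.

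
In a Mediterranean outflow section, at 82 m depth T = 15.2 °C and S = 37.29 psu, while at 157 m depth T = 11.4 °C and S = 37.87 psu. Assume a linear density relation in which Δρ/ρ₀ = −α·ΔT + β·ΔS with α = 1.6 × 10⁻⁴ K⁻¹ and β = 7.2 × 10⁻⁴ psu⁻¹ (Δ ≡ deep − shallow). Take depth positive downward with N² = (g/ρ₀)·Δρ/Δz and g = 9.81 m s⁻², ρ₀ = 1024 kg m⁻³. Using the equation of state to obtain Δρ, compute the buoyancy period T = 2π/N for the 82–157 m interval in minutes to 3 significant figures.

ΔT = -3.8 K, ΔS = +0.58 psu (deep − shallow).
Δρ/ρ₀ = −αΔT + βΔS = 6.08 × 10⁻⁴ + 4.176 × 10⁻⁴ = 1.0256 × 10⁻³, so Δρ ≈ 1.050 kg m⁻³.
N² = (g/ρ₀)·Δρ/Δz = g·(Δρ/ρ₀)/Δz = 9.81 × 1.0256 × 10⁻³ / 75 = 1.3415 × 10⁻⁴ s⁻².
N = √(1.3415 × 10⁻⁴) = 0.011582 rad s⁻¹ → T = 2π/N = 542.50 s = 9.0417 min ≈ 9.04 min.

9.04 min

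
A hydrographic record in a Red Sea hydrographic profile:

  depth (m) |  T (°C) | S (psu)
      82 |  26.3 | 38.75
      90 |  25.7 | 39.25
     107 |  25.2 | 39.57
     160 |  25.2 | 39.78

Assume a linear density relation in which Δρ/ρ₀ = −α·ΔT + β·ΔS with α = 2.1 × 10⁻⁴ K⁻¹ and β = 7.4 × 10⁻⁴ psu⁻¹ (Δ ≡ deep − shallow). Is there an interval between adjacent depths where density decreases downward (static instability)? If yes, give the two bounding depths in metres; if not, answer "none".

none

Evaluate Δρ/ρ₀ = −αΔT + βΔS across each adjacent pair:
  82–90 m: −αΔT+βΔS = −(2.1 × 10⁻⁴)(-0.6)+(7.4 × 10⁻⁴)(+0.50) = 5.0 × 10⁻⁴ → stable
  90–107 m: −αΔT+βΔS = −(2.1 × 10⁻⁴)(-0.5)+(7.4 × 10⁻⁴)(+0.32) = 3.4 × 10⁻⁴ → stable
  107–160 m: −αΔT+βΔS = −(2.1 × 10⁻⁴)(+0.0)+(7.4 × 10⁻⁴)(+0.21) = 1.6 × 10⁻⁴ → stable
Every interval has Δρ > 0: the column is stably stratified throughout.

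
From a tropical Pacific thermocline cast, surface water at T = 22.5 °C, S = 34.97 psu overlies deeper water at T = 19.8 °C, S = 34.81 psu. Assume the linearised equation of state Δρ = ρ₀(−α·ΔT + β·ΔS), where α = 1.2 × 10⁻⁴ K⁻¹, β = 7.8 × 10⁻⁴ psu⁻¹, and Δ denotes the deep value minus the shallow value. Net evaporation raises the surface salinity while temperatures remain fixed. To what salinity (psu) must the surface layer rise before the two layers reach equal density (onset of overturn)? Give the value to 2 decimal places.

35.23 psu

Neutral buoyancy requires −α(T_deep − T_surf) + β(S_deep − S_surf′) = 0.
S_surf′ = S_deep − (α/β)·ΔT = 34.81 − (1.2 × 10⁻⁴/7.8 × 10⁻⁴)·(-2.7) = 35.2254 psu.
Increase required: 35.2254 − 34.97 = 0.2554 psu.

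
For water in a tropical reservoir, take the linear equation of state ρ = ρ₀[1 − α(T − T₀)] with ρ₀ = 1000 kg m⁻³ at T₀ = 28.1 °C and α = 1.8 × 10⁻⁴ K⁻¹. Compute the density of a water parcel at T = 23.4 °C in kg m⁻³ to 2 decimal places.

T − T₀ = -4.7 K.
Bracket = 1 − α·(-4.7) = 1 + (8.46 × 10⁻⁴) = 1.0008460.
ρ = 1000 × 1.0008460 = 1000.85 kg m⁻³.

1000.85 kg m⁻³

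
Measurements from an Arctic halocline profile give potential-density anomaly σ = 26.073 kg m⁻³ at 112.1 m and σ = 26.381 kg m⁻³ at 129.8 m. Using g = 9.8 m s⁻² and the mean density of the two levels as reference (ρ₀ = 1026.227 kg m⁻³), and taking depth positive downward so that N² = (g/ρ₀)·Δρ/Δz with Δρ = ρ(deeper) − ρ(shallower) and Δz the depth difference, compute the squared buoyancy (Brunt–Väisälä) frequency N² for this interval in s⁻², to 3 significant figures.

1.66 × 10⁻⁴ s⁻²

Δρ = 1026.381 − 1026.073 = 0.308 kg m⁻³ over Δz = 129.8 − 112.1 = 17.7 m.
N² = (9.8/1026.227) × (0.308/17.7) = 1.6617 × 10⁻⁴ s⁻² ≈ 1.66 × 10⁻⁴ s⁻².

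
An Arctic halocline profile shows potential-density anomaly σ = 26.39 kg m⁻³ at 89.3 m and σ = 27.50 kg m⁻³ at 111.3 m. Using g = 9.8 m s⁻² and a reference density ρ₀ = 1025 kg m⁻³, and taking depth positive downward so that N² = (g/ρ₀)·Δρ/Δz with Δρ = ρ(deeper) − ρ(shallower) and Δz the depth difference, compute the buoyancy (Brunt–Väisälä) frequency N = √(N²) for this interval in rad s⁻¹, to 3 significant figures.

Δρ = 1027.50 − 1026.39 = 1.11 kg m⁻³ over Δz = 111.3 − 89.3 = 22 m.
N² = (9.8/1025) × (1.11/22) = 4.8239 × 10⁻⁴ s⁻².
N = √(4.8239 × 10⁻⁴) = 0.021963 rad s⁻¹ ≈ 0.0220 rad s⁻¹.

0.0220 rad s⁻¹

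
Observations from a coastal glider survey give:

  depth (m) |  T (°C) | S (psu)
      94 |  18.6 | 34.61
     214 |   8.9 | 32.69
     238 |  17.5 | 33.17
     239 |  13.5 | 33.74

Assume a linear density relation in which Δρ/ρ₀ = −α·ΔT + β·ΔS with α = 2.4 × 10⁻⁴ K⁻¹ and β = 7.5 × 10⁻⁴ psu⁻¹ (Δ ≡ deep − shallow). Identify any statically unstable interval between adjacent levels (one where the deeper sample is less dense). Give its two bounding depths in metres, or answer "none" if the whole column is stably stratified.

214–238 m

Evaluate Δρ/ρ₀ = −αΔT + βΔS across each adjacent pair:
  94–214 m: −αΔT+βΔS = −(2.4 × 10⁻⁴)(-9.7)+(7.5 × 10⁻⁴)(-1.92) = 8.9 × 10⁻⁴ → stable
  214–238 m: −αΔT+βΔS = −(2.4 × 10⁻⁴)(+8.6)+(7.5 × 10⁻⁴)(+0.48) = -1.7 × 10⁻³ → UNSTABLE
  238–239 m: −αΔT+βΔS = −(2.4 × 10⁻⁴)(-4.0)+(7.5 × 10⁻⁴)(+0.57) = 1.4 × 10⁻³ → stable
The 214–238 m interval has Δρ < 0: lighter water underlies denser water.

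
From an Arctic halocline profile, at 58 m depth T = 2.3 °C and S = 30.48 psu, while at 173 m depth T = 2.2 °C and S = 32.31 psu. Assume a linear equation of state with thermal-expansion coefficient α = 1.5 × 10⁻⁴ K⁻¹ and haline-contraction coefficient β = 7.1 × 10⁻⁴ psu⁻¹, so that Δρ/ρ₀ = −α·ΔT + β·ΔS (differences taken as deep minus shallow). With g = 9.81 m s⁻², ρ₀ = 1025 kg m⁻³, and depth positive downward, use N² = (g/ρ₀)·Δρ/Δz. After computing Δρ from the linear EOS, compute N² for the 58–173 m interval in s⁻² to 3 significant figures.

ΔT = -0.1 K, ΔS = +1.83 psu (deep − shallow).
Δρ/ρ₀ = −αΔT + βΔS = 1.50 × 10⁻⁵ + 1.2993 × 10⁻³ = 1.3143 × 10⁻³, so Δρ ≈ 1.347 kg m⁻³.
N² = (g/ρ₀)·Δρ/Δz = g·(Δρ/ρ₀)/Δz = 9.81 × 1.3143 × 10⁻³ / 115 = 1.1212 × 10⁻⁴ s⁻² ≈ 1.12 × 10⁻⁴ s⁻².

1.12 × 10⁻⁴ s⁻²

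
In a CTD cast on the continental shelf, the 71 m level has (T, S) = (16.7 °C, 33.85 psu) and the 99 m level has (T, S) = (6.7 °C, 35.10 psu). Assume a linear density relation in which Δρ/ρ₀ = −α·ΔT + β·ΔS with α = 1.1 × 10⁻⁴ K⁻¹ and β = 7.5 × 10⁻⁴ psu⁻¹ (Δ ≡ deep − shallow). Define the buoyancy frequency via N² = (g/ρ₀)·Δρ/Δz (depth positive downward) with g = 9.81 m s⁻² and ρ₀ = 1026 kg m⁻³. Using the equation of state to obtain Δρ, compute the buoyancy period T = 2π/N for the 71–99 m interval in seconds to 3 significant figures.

ΔT = -10.0 K, ΔS = +1.25 psu (deep − shallow).
Δρ/ρ₀ = −αΔT + βΔS = 1.10 × 10⁻³ + 9.375 × 10⁻⁴ = 2.0375 × 10⁻³, so Δρ ≈ 2.090 kg m⁻³.
N² = (g/ρ₀)·Δρ/Δz = g·(Δρ/ρ₀)/Δz = 9.81 × 2.0375 × 10⁻³ / 28 = 7.1385 × 10⁻⁴ s⁻².
N = √(7.1385 × 10⁻⁴) = 0.026718 rad s⁻¹ → T = 2π/N = 235.17 s ≈ 235 s.

235 s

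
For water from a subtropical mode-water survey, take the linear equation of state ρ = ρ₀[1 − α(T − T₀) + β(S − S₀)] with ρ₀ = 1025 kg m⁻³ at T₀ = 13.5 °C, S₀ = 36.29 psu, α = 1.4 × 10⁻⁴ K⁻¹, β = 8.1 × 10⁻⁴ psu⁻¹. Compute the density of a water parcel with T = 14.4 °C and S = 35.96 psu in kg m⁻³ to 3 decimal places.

T − T₀ = +0.9 K, S − S₀ = -0.33 psu.
Bracket = 1 − α·(+0.9) + β·(-0.33) = 1 + (-3.933 × 10⁻⁴) = 0.9996067.
ρ = 1025 × 0.9996067 = 1024.597 kg m⁻³.

1024.597 kg m⁻³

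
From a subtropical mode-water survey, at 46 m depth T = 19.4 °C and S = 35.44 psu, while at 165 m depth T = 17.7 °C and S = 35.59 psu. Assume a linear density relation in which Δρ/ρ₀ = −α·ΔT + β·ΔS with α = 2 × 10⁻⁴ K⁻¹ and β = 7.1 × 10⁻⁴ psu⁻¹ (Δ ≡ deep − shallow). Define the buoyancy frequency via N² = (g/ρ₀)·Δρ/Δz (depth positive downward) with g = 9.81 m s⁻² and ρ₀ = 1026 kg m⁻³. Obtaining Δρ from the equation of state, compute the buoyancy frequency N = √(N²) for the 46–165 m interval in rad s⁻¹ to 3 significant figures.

6.07 × 10⁻³ rad s⁻¹

ΔT = -1.7 K, ΔS = +0.15 psu (deep − shallow).
Δρ/ρ₀ = −αΔT + βΔS = 3.40 × 10⁻⁴ + 1.065 × 10⁻⁴ = 4.465 × 10⁻⁴, so Δρ ≈ 0.4581 kg m⁻³.
N² = (g/ρ₀)·Δρ/Δz = g·(Δρ/ρ₀)/Δz = 9.81 × 4.465 × 10⁻⁴ / 119 = 3.6808 × 10⁻⁵ s⁻².
N = √(3.6808 × 10⁻⁵) = 6.0670 × 10⁻³ rad s⁻¹ ≈ 6.07 × 10⁻³ rad s⁻¹.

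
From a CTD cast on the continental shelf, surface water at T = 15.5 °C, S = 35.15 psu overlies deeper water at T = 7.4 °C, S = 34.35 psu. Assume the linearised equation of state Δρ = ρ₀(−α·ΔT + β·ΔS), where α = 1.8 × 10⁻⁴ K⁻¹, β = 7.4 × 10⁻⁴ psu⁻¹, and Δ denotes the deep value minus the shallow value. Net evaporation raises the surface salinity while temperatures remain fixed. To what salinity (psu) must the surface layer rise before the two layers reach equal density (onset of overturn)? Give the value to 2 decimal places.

36.32 psu

Neutral buoyancy requires −α(T_deep − T_surf) + β(S_deep − S_surf′) = 0.
S_surf′ = S_deep − (α/β)·ΔT = 34.35 − (1.8 × 10⁻⁴/7.4 × 10⁻⁴)·(-8.1) = 36.3203 psu.
Increase required: 36.3203 − 35.15 = 1.1703 psu.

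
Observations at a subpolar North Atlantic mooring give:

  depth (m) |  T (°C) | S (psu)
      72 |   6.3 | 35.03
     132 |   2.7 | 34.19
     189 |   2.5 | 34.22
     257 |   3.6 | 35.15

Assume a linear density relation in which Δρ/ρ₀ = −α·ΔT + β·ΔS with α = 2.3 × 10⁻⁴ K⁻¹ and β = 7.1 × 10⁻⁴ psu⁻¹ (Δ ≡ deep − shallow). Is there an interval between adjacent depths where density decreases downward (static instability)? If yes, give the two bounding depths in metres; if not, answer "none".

Evaluate Δρ/ρ₀ = −αΔT + βΔS across each adjacent pair:
  72–132 m: −αΔT+βΔS = −(2.3 × 10⁻⁴)(-3.6)+(7.1 × 10⁻⁴)(-0.84) = 2.3 × 10⁻⁴ → stable
  132–189 m: −αΔT+βΔS = −(2.3 × 10⁻⁴)(-0.2)+(7.1 × 10⁻⁴)(+0.03) = 6.7 × 10⁻⁵ → stable
  189–257 m: −αΔT+βΔS = −(2.3 × 10⁻⁴)(+1.1)+(7.1 × 10⁻⁴)(+0.93) = 4.1 × 10⁻⁴ → stable
Every interval has Δρ > 0: the column is stably stratified throughout.

none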